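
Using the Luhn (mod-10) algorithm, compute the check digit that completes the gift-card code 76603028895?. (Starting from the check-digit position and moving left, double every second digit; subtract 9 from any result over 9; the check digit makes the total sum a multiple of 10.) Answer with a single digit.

Partial digits right→left: 5 9 8 8 2 0 3 0 6 6 7
Double every second digit counting from the check-digit position (so the 1st, 3rd, 5th, ... of the partial from the right).
  doubled (with −9 where >9): 1 7 4 6 3 5 → sum 26
  kept as-is: 9 8 0 0 6 → sum 23
Total = 26 + 23 = 49.
Check digit = (10 − (49 mod 10)) mod 10 = 1.

1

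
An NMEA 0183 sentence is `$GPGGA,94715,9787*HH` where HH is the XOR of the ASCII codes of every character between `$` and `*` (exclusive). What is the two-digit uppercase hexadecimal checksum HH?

XOR the ASCII codes of the payload characters:
  'G' = 0x47 → acc = 0x47
  'P' = 0x50 → acc = 0x17
  'G' = 0x47 → acc = 0x50
  'G' = 0x47 → acc = 0x17
  'A' = 0x41 → acc = 0x56
  ',' = 0x2C → acc = 0x7A
  '9' = 0x39 → acc = 0x43
  '4' = 0x34 → acc = 0x77
  '7' = 0x37 → acc = 0x40
  '1' = 0x31 → acc = 0x71
  '5' = 0x35 → acc = 0x44
  ',' = 0x2C → acc = 0x68
  '9' = 0x39 → acc = 0x51
  '7' = 0x37 → acc = 0x66
  '8' = 0x38 → acc = 0x5E
  '7' = 0x37 → acc = 0x69
Checksum = 0x69.

69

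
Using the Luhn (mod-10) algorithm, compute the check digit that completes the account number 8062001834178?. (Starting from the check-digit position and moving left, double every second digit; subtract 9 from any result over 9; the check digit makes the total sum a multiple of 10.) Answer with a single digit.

2

Partial digits right→left: 8 7 1 4 3 8 1 0 0 2 6 0 8
Double every second digit counting from the check-digit position (so the 1st, 3rd, 5th, ... of the partial from the right).
  doubled (with −9 where >9): 7 2 6 2 0 3 7 → sum 27
  kept as-is: 7 4 8 0 2 0 → sum 21
Total = 27 + 21 = 48.
Check digit = (10 − (48 mod 10)) mod 10 = 2.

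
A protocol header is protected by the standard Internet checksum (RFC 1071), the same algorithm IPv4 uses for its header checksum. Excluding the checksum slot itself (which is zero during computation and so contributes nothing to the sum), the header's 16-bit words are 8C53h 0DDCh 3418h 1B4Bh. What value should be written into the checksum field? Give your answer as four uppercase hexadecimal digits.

One's-complement addition (fold any carry out of bit 15 back into bit 0):
  0x8C53 + 0x0DDC = 0x09A2F
  0x9A2F + 0x3418 = 0x0CE47
  0xCE47 + 0x1B4B = 0x0E992
One's-complement sum = 0xE992.
Checksum = ~0xE992 & 0xFFFF = 0x166D.

166D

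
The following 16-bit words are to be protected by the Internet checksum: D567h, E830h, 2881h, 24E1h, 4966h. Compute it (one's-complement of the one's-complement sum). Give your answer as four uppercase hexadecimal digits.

AB9E

One's-complement addition (fold any carry out of bit 15 back into bit 0):
  0xD567 + 0xE830 = 0x1BD97 → wrap carry → 0xBD98
  0xBD98 + 0x2881 = 0x0E619
  0xE619 + 0x24E1 = 0x10AFA → wrap carry → 0x0AFB
  0x0AFB + 0x4966 = 0x05461
One's-complement sum = 0x5461.
Checksum = ~0x5461 & 0xFFFF = 0xAB9E.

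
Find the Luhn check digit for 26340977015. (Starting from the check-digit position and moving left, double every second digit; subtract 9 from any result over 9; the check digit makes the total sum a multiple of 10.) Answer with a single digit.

7

Partial digits right→left: 5 1 0 7 7 9 0 4 3 6 2
Double every second digit counting from the check-digit position (so the 1st, 3rd, 5th, ... of the partial from the right).
  doubled (with −9 where >9): 1 0 5 0 6 4 → sum 16
  kept as-is: 1 7 9 4 6 → sum 27
Total = 16 + 27 = 43.
Check digit = (10 − (43 mod 10)) mod 10 = 7.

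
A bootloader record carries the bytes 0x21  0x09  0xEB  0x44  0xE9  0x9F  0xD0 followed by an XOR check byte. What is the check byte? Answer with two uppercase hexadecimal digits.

XOR the bytes together:
  start with 0x21
  0x21 ⊕ 0x09 = 0x28
  0x28 ⊕ 0xEB = 0xC3
  0xC3 ⊕ 0x44 = 0x87
  0x87 ⊕ 0xE9 = 0x6E
  0x6E ⊕ 0x9F = 0xF1
  0xF1 ⊕ 0xD0 = 0x21

21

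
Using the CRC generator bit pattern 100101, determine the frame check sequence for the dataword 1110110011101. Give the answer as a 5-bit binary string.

Append 5 zeros: 111011001110100000. Divide by 100101 (XOR where the leading bit is 1):
  pos 0: 111011 XOR 100101 = 011110
  pos 1: 111100 XOR 100101 = 011001
  pos 2: 110010 XOR 100101 = 010111
  pos 3: 101111 XOR 100101 = 001010
  pos 5: 101011 XOR 100101 = 001110
  pos 7: 111001 XOR 100101 = 011100
  pos 8: 111000 XOR 100101 = 011101
  pos 9: 111010 XOR 100101 = 011111
  pos 10: 111110 XOR 100101 = 011011
  pos 11: 110110 XOR 100101 = 010011
  pos 12: 100110 XOR 100101 = 000011
Remainder (last 5 bits) = 00011. This is the CRC / FCS.

00011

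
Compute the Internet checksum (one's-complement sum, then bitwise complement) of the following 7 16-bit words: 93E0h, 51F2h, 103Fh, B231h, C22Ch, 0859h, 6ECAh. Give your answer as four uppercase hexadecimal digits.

1E6C

One's-complement addition (fold any carry out of bit 15 back into bit 0):
  0x93E0 + 0x51F2 = 0x0E5D2
  0xE5D2 + 0x103F = 0x0F611
  0xF611 + 0xB231 = 0x1A842 → wrap carry → 0xA843
  0xA843 + 0xC22C = 0x16A6F → wrap carry → 0x6A70
  0x6A70 + 0x0859 = 0x072C9
  0x72C9 + 0x6ECA = 0x0E193
One's-complement sum = 0xE193.
Checksum = ~0xE193 & 0xFFFF = 0x1E6C.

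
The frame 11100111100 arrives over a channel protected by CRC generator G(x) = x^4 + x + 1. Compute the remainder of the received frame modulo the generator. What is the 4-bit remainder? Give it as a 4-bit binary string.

0001

Modulo-2 division of 11100111100 by 10011:
  pos 0: 11100 XOR 10011 = 01111
  pos 1: 11111 XOR 10011 = 01100
  pos 2: 11001 XOR 10011 = 01010
  pos 3: 10101 XOR 10011 = 00110
  pos 5: 11010 XOR 10011 = 01001
  pos 6: 10010 XOR 10011 = 00001
Remainder = 0001 (nonzero — an error is detected).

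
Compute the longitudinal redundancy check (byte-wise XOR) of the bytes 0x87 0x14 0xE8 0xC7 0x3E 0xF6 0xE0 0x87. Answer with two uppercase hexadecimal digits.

13

XOR the bytes together:
  start with 0x87
  0x87 ⊕ 0x14 = 0x93
  0x93 ⊕ 0xE8 = 0x7B
  0x7B ⊕ 0xC7 = 0xBC
  0xBC ⊕ 0x3E = 0x82
  0x82 ⊕ 0xF6 = 0x74
  0x74 ⊕ 0xE0 = 0x94
  0x94 ⊕ 0x87 = 0x13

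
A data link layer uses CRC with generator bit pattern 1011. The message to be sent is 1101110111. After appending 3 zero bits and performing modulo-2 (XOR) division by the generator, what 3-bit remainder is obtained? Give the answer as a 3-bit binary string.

100

Append 3 zeros: 1101110111000. Divide by 1011 (XOR where the leading bit is 1):
  pos 0: 1101 XOR 1011 = 0110
  pos 1: 1101 XOR 1011 = 0110
  pos 2: 1101 XOR 1011 = 0110
  pos 3: 1100 XOR 1011 = 0111
  pos 4: 1111 XOR 1011 = 0100
  pos 5: 1001 XOR 1011 = 0010
  pos 7: 1010 XOR 1011 = 0001
Remainder (last 3 bits) = 100. This is the CRC / FCS.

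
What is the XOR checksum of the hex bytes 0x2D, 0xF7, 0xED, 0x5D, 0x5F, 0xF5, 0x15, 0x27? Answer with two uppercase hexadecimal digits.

XOR the bytes together:
  start with 0x2D
  0x2D ⊕ 0xF7 = 0xDA
  0xDA ⊕ 0xED = 0x37
  0x37 ⊕ 0x5D = 0x6A
  0x6A ⊕ 0x5F = 0x35
  0x35 ⊕ 0xF5 = 0xC0
  0xC0 ⊕ 0x15 = 0xD5
  0xD5 ⊕ 0x27 = 0xF2

F2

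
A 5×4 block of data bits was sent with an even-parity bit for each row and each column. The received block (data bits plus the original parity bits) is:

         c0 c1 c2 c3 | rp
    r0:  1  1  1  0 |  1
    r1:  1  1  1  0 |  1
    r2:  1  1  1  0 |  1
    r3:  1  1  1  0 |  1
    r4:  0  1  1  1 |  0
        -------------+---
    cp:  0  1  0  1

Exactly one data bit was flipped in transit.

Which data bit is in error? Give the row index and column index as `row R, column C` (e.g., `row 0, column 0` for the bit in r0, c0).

row 4, column 2

Recompute each row's even parity and compare to rp:
  r0: data parity 1, sent rp 1 → ok
  r1: data parity 1, sent rp 1 → ok
  r2: data parity 1, sent rp 1 → ok
  r3: data parity 1, sent rp 1 → ok
  r4: data parity 1, sent rp 0 → mismatch
Recompute each column's even parity and compare to cp:
  c0: data parity 0, sent cp 0 → ok
  c1: data parity 1, sent cp 1 → ok
  c2: data parity 1, sent cp 0 → mismatch
  c3: data parity 1, sent cp 1 → ok
Exactly one row (r4) and one column (c2) fail → the flipped bit is at their intersection.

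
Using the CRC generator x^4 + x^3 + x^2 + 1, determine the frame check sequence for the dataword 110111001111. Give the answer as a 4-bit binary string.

0100

Append 4 zeros: 1101110011110000. Divide by 11101 (XOR where the leading bit is 1):
  pos 0: 11011 XOR 11101 = 00110
  pos 2: 11010 XOR 11101 = 00111
  pos 4: 11101 XOR 11101 = 00000
  pos 9: 11100 XOR 11101 = 00001
Remainder (last 4 bits) = 0100. This is the CRC / FCS.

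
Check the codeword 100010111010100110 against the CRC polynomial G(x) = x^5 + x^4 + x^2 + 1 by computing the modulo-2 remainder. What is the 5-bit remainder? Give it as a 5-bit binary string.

00001

Modulo-2 division of 100010111010100110 by 110101:
  pos 0: 100010 XOR 110101 = 010111
  pos 1: 101111 XOR 110101 = 011010
  pos 2: 110101 XOR 110101 = 000000
  pos 8: 101010 XOR 110101 = 011111
  pos 9: 111110 XOR 110101 = 001011
  pos 11: 101111 XOR 110101 = 011010
  pos 12: 110100 XOR 110101 = 000001
Remainder = 00001 (nonzero — an error is detected).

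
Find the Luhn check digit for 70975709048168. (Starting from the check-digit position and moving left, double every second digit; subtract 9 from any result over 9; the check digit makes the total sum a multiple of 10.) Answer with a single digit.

Partial digits right→left: 8 6 1 8 4 0 9 0 7 5 7 9 0 7
Double every second digit counting from the check-digit position (so the 1st, 3rd, 5th, ... of the partial from the right).
  doubled (with −9 where >9): 7 2 8 9 5 5 0 → sum 36
  kept as-is: 6 8 0 0 5 9 7 → sum 35
Total = 36 + 35 = 71.
Check digit = (10 − (71 mod 10)) mod 10 = 9.

9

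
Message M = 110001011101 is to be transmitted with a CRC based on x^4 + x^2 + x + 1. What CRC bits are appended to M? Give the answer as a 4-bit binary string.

0100

Append 4 zeros: 1100010111010000. Divide by 10111 (XOR where the leading bit is 1):
  pos 0: 11000 XOR 10111 = 01111
  pos 1: 11111 XOR 10111 = 01000
  pos 2: 10000 XOR 10111 = 00111
  pos 4: 11111 XOR 10111 = 01000
  pos 5: 10001 XOR 10111 = 00110
  pos 7: 11001 XOR 10111 = 01110
  pos 8: 11100 XOR 10111 = 01011
  pos 9: 10110 XOR 10111 = 00001
Remainder (last 4 bits) = 0100. This is the CRC / FCS.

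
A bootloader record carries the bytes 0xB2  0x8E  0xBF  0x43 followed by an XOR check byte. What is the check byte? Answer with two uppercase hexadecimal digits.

C0

XOR the bytes together:
  start with 0xB2
  0xB2 ⊕ 0x8E = 0x3C
  0x3C ⊕ 0xBF = 0x83
  0x83 ⊕ 0x43 = 0xC0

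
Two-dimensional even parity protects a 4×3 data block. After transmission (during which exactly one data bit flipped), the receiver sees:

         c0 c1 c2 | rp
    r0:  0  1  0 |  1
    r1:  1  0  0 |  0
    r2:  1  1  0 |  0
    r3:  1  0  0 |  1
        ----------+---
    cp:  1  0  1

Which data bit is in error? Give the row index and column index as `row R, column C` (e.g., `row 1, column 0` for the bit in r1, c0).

Recompute each row's even parity and compare to rp:
  r0: data parity 1, sent rp 1 → ok
  r1: data parity 1, sent rp 0 → mismatch
  r2: data parity 0, sent rp 0 → ok
  r3: data parity 1, sent rp 1 → ok
Recompute each column's even parity and compare to cp:
  c0: data parity 1, sent cp 1 → ok
  c1: data parity 0, sent cp 0 → ok
  c2: data parity 0, sent cp 1 → mismatch
Exactly one row (r1) and one column (c2) fail → the flipped bit is at their intersection.

row 1, column 2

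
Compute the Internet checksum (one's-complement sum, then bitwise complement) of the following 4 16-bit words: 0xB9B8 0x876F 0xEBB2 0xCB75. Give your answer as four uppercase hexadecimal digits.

One's-complement addition (fold any carry out of bit 15 back into bit 0):
  0xB9B8 + 0x876F = 0x14127 → wrap carry → 0x4128
  0x4128 + 0xEBB2 = 0x12CDA → wrap carry → 0x2CDB
  0x2CDB + 0xCB75 = 0x0F850
One's-complement sum = 0xF850.
Checksum = ~0xF850 & 0xFFFF = 0x07AF.

07AF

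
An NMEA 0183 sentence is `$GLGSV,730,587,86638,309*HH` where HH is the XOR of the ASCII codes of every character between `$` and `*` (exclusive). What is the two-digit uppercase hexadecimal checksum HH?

XOR the ASCII codes of the payload characters:
  'G' = 0x47 → acc = 0x47
  'L' = 0x4C → acc = 0x0B
  'G' = 0x47 → acc = 0x4C
  'S' = 0x53 → acc = 0x1F
  'V' = 0x56 → acc = 0x49
  ',' = 0x2C → acc = 0x65
  '7' = 0x37 → acc = 0x52
  '3' = 0x33 → acc = 0x61
  '0' = 0x30 → acc = 0x51
  ',' = 0x2C → acc = 0x7D
  '5' = 0x35 → acc = 0x48
  '8' = 0x38 → acc = 0x70
  '7' = 0x37 → acc = 0x47
  ',' = 0x2C → acc = 0x6B
  '8' = 0x38 → acc = 0x53
  '6' = 0x36 → acc = 0x65
  '6' = 0x36 → acc = 0x53
  '3' = 0x33 → acc = 0x60
  '8' = 0x38 → acc = 0x58
  ',' = 0x2C → acc = 0x74
  '3' = 0x33 → acc = 0x47
  '0' = 0x30 → acc = 0x77
  '9' = 0x39 → acc = 0x4E
Checksum = 0x4E.

4E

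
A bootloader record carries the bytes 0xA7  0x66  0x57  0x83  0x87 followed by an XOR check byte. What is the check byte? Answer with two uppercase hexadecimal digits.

XOR the bytes together:
  start with 0xA7
  0xA7 ⊕ 0x66 = 0xC1
  0xC1 ⊕ 0x57 = 0x96
  0x96 ⊕ 0x83 = 0x15
  0x15 ⊕ 0x87 = 0x92

92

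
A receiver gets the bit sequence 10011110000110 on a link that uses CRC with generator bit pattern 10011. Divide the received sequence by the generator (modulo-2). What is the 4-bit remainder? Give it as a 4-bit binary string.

1000

Modulo-2 division of 10011110000110 by 10011:
  pos 0: 10011 XOR 10011 = 00000
  pos 5: 11000 XOR 10011 = 01011
  pos 6: 10110 XOR 10011 = 00101
  pos 8: 10111 XOR 10011 = 00100
Remainder = 1000 (nonzero — an error is detected).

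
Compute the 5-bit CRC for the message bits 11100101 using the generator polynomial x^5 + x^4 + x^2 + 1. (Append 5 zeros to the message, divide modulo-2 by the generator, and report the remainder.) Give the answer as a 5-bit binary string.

Append 5 zeros: 1110010100000. Divide by 110101 (XOR where the leading bit is 1):
  pos 0: 111001 XOR 110101 = 001100
  pos 2: 110001 XOR 110101 = 000100
  pos 5: 100000 XOR 110101 = 010101
  pos 6: 101010 XOR 110101 = 011111
  pos 7: 111110 XOR 110101 = 001011
Remainder (last 5 bits) = 01011. This is the CRC / FCS.

01011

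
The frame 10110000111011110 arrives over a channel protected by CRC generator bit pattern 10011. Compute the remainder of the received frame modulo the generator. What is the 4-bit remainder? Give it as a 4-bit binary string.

1001

Modulo-2 division of 10110000111011110 by 10011:
  pos 0: 10110 XOR 10011 = 00101
  pos 2: 10100 XOR 10011 = 00111
  pos 4: 11101 XOR 10011 = 01110
  pos 5: 11101 XOR 10011 = 01110
  pos 6: 11101 XOR 10011 = 01110
  pos 7: 11100 XOR 10011 = 01111
  pos 8: 11111 XOR 10011 = 01100
  pos 9: 11001 XOR 10011 = 01010
  pos 10: 10101 XOR 10011 = 00110
  pos 12: 11010 XOR 10011 = 01001
Remainder = 1001 (nonzero — an error is detected).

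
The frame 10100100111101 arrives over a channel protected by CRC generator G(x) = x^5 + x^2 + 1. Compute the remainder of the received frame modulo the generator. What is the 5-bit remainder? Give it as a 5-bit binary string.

Modulo-2 division of 10100100111101 by 100101:
  pos 0: 101001 XOR 100101 = 001100
  pos 2: 110000 XOR 100101 = 010101
  pos 3: 101011 XOR 100101 = 001110
  pos 5: 111011 XOR 100101 = 011110
  pos 6: 111101 XOR 100101 = 011000
  pos 7: 110000 XOR 100101 = 010101
  pos 8: 101011 XOR 100101 = 001110
Remainder = 01110 (nonzero — an error is detected).

01110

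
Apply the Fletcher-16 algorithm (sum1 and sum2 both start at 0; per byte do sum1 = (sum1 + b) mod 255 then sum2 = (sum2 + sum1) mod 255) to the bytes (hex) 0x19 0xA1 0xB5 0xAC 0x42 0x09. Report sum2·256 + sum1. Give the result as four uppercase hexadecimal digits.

2968

Running sums (mod 255):
  after byte 0 (0x19): sum1=25, sum2=25
  after byte 1 (0xA1): sum1=186, sum2=211
  after byte 2 (0xB5): sum1=112, sum2=68
  after byte 3 (0xAC): sum1=29, sum2=97
  after byte 4 (0x42): sum1=95, sum2=192
  after byte 5 (0x09): sum1=104, sum2=41
Checksum = sum2·256 + sum1 = 41·256 + 104 = 10600 = 0x2968.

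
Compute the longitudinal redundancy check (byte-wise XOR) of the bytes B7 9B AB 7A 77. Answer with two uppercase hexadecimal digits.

XOR the bytes together:
  start with 0xB7
  0xB7 ⊕ 0x9B = 0x2C
  0x2C ⊕ 0xAB = 0x87
  0x87 ⊕ 0x7A = 0xFD
  0xFD ⊕ 0x77 = 0x8A

8A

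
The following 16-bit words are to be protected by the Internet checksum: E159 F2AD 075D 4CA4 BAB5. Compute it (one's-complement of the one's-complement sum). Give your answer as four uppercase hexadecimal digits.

1D41

One's-complement addition (fold any carry out of bit 15 back into bit 0):
  0xE159 + 0xF2AD = 0x1D406 → wrap carry → 0xD407
  0xD407 + 0x075D = 0x0DB64
  0xDB64 + 0x4CA4 = 0x12808 → wrap carry → 0x2809
  0x2809 + 0xBAB5 = 0x0E2BE
One's-complement sum = 0xE2BE.
Checksum = ~0xE2BE & 0xFFFF = 0x1D41.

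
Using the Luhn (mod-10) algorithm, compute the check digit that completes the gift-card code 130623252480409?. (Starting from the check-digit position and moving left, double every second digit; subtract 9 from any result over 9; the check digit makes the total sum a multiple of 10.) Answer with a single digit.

Partial digits right→left: 9 0 4 0 8 4 2 5 2 3 2 6 0 3 1
Double every second digit counting from the check-digit position (so the 1st, 3rd, 5th, ... of the partial from the right).
  doubled (with −9 where >9): 9 8 7 4 4 4 0 2 → sum 38
  kept as-is: 0 0 4 5 3 6 3 → sum 21
Total = 38 + 21 = 59.
Check digit = (10 − (59 mod 10)) mod 10 = 1.

1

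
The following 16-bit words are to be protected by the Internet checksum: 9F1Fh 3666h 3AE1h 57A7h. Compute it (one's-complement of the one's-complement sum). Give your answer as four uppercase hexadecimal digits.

97F1

One's-complement addition (fold any carry out of bit 15 back into bit 0):
  0x9F1F + 0x3666 = 0x0D585
  0xD585 + 0x3AE1 = 0x11066 → wrap carry → 0x1067
  0x1067 + 0x57A7 = 0x0680E
One's-complement sum = 0x680E.
Checksum = ~0x680E & 0xFFFF = 0x97F1.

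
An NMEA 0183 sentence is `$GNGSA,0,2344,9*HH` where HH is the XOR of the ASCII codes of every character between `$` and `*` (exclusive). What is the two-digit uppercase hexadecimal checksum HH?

XOR the ASCII codes of the payload characters:
  'G' = 0x47 → acc = 0x47
  'N' = 0x4E → acc = 0x09
  'G' = 0x47 → acc = 0x4E
  'S' = 0x53 → acc = 0x1D
  'A' = 0x41 → acc = 0x5C
  ',' = 0x2C → acc = 0x70
  '0' = 0x30 → acc = 0x40
  ',' = 0x2C → acc = 0x6C
  '2' = 0x32 → acc = 0x5E
  '3' = 0x33 → acc = 0x6D
  '4' = 0x34 → acc = 0x59
  '4' = 0x34 → acc = 0x6D
  ',' = 0x2C → acc = 0x41
  '9' = 0x39 → acc = 0x78
Checksum = 0x78.

78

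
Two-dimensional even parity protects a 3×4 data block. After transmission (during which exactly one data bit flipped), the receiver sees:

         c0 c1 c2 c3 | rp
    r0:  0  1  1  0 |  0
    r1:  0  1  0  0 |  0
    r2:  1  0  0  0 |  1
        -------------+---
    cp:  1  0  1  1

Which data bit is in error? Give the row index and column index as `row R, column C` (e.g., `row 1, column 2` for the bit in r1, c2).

Recompute each row's even parity and compare to rp:
  r0: data parity 0, sent rp 0 → ok
  r1: data parity 1, sent rp 0 → mismatch
  r2: data parity 1, sent rp 1 → ok
Recompute each column's even parity and compare to cp:
  c0: data parity 1, sent cp 1 → ok
  c1: data parity 0, sent cp 0 → ok
  c2: data parity 1, sent cp 1 → ok
  c3: data parity 0, sent cp 1 → mismatch
Exactly one row (r1) and one column (c3) fail → the flipped bit is at their intersection.

row 1, column 3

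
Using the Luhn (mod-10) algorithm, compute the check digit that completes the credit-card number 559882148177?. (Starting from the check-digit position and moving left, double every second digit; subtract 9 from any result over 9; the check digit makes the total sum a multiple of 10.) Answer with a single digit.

5

Partial digits right→left: 7 7 1 8 4 1 2 8 8 9 5 5
Double every second digit counting from the check-digit position (so the 1st, 3rd, 5th, ... of the partial from the right).
  doubled (with −9 where >9): 5 2 8 4 7 1 → sum 27
  kept as-is: 7 8 1 8 9 5 → sum 38
Total = 27 + 38 = 65.
Check digit = (10 − (65 mod 10)) mod 10 = 5.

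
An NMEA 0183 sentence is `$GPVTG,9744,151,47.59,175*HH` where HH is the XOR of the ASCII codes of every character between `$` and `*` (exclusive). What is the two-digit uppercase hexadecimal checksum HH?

XOR the ASCII codes of the payload characters:
  'G' = 0x47 → acc = 0x47
  'P' = 0x50 → acc = 0x17
  'V' = 0x56 → acc = 0x41
  'T' = 0x54 → acc = 0x15
  'G' = 0x47 → acc = 0x52
  ',' = 0x2C → acc = 0x7E
  '9' = 0x39 → acc = 0x47
  '7' = 0x37 → acc = 0x70
  '4' = 0x34 → acc = 0x44
  '4' = 0x34 → acc = 0x70
  ',' = 0x2C → acc = 0x5C
  '1' = 0x31 → acc = 0x6D
  '5' = 0x35 → acc = 0x58
  '1' = 0x31 → acc = 0x69
  ',' = 0x2C → acc = 0x45
  '4' = 0x34 → acc = 0x71
  '7' = 0x37 → acc = 0x46
  '.' = 0x2E → acc = 0x68
  '5' = 0x35 → acc = 0x5D
  '9' = 0x39 → acc = 0x64
  ',' = 0x2C → acc = 0x48
  '1' = 0x31 → acc = 0x79
  '7' = 0x37 → acc = 0x4E
  '5' = 0x35 → acc = 0x7B
Checksum = 0x7B.

7B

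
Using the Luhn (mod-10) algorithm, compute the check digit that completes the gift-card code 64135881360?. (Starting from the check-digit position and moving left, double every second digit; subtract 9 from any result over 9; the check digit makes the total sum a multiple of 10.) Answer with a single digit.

Partial digits right→left: 0 6 3 1 8 8 5 3 1 4 6
Double every second digit counting from the check-digit position (so the 1st, 3rd, 5th, ... of the partial from the right).
  doubled (with −9 where >9): 0 6 7 1 2 3 → sum 19
  kept as-is: 6 1 8 3 4 → sum 22
Total = 19 + 22 = 41.
Check digit = (10 − (41 mod 10)) mod 10 = 9.

9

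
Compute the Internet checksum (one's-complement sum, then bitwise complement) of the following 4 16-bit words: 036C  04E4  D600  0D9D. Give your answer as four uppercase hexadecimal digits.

1412

One's-complement addition (fold any carry out of bit 15 back into bit 0):
  0x036C + 0x04E4 = 0x00850
  0x0850 + 0xD600 = 0x0DE50
  0xDE50 + 0x0D9D = 0x0EBED
One's-complement sum = 0xEBED.
Checksum = ~0xEBED & 0xFFFF = 0x1412.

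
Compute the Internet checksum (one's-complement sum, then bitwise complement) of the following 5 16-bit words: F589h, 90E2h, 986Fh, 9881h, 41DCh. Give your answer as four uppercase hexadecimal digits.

06C6

One's-complement addition (fold any carry out of bit 15 back into bit 0):
  0xF589 + 0x90E2 = 0x1866B → wrap carry → 0x866C
  0x866C + 0x986F = 0x11EDB → wrap carry → 0x1EDC
  0x1EDC + 0x9881 = 0x0B75D
  0xB75D + 0x41DC = 0x0F939
One's-complement sum = 0xF939.
Checksum = ~0xF939 & 0xFFFF = 0x06C6.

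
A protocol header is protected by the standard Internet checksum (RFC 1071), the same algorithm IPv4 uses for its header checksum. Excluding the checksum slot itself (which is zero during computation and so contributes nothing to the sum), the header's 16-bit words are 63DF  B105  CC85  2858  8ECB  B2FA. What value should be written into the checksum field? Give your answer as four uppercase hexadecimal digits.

B476

One's-complement addition (fold any carry out of bit 15 back into bit 0):
  0x63DF + 0xB105 = 0x114E4 → wrap carry → 0x14E5
  0x14E5 + 0xCC85 = 0x0E16A
  0xE16A + 0x2858 = 0x109C2 → wrap carry → 0x09C3
  0x09C3 + 0x8ECB = 0x0988E
  0x988E + 0xB2FA = 0x14B88 → wrap carry → 0x4B89
One's-complement sum = 0x4B89.
Checksum = ~0x4B89 & 0xFFFF = 0xB476.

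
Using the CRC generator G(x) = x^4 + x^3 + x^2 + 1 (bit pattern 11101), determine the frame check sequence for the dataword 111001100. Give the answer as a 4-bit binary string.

1101

Append 4 zeros: 1110011000000. Divide by 11101 (XOR where the leading bit is 1):
  pos 0: 11100 XOR 11101 = 00001
  pos 4: 11100 XOR 11101 = 00001
  pos 8: 10000 XOR 11101 = 01101
Remainder (last 4 bits) = 1101. This is the CRC / FCS.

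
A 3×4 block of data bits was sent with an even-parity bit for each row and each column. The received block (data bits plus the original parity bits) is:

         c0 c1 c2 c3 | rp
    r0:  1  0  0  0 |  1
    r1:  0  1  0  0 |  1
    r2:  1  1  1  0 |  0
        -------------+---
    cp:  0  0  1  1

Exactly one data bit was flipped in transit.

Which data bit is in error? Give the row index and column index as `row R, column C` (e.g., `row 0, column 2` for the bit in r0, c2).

row 2, column 3

Recompute each row's even parity and compare to rp:
  r0: data parity 1, sent rp 1 → ok
  r1: data parity 1, sent rp 1 → ok
  r2: data parity 1, sent rp 0 → mismatch
Recompute each column's even parity and compare to cp:
  c0: data parity 0, sent cp 0 → ok
  c1: data parity 0, sent cp 0 → ok
  c2: data parity 1, sent cp 1 → ok
  c3: data parity 0, sent cp 1 → mismatch
Exactly one row (r2) and one column (c3) fail → the flipped bit is at their intersection.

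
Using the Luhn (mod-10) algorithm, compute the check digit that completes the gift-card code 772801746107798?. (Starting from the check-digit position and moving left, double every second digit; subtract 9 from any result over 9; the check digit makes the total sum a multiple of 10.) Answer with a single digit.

4

Partial digits right→left: 8 9 7 7 0 1 6 4 7 1 0 8 2 7 7
Double every second digit counting from the check-digit position (so the 1st, 3rd, 5th, ... of the partial from the right).
  doubled (with −9 where >9): 7 5 0 3 5 0 4 5 → sum 29
  kept as-is: 9 7 1 4 1 8 7 → sum 37
Total = 29 + 37 = 66.
Check digit = (10 − (66 mod 10)) mod 10 = 4.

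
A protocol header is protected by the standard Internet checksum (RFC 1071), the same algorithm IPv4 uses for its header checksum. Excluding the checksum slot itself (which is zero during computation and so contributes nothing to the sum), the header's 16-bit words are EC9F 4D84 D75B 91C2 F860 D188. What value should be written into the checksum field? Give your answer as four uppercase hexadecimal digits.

One's-complement addition (fold any carry out of bit 15 back into bit 0):
  0xEC9F + 0x4D84 = 0x13A23 → wrap carry → 0x3A24
  0x3A24 + 0xD75B = 0x1117F → wrap carry → 0x1180
  0x1180 + 0x91C2 = 0x0A342
  0xA342 + 0xF860 = 0x19BA2 → wrap carry → 0x9BA3
  0x9BA3 + 0xD188 = 0x16D2B → wrap carry → 0x6D2C
One's-complement sum = 0x6D2C.
Checksum = ~0x6D2C & 0xFFFF = 0x92D3.

92D3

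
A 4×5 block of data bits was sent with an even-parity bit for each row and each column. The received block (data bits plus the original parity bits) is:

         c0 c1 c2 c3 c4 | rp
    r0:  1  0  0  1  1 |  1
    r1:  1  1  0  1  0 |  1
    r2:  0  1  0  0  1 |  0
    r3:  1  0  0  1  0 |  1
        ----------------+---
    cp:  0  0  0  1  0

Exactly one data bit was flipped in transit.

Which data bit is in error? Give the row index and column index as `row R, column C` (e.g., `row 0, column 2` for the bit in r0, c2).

Recompute each row's even parity and compare to rp:
  r0: data parity 1, sent rp 1 → ok
  r1: data parity 1, sent rp 1 → ok
  r2: data parity 0, sent rp 0 → ok
  r3: data parity 0, sent rp 1 → mismatch
Recompute each column's even parity and compare to cp:
  c0: data parity 1, sent cp 0 → mismatch
  c1: data parity 0, sent cp 0 → ok
  c2: data parity 0, sent cp 0 → ok
  c3: data parity 1, sent cp 1 → ok
  c4: data parity 0, sent cp 0 → ok
Exactly one row (r3) and one column (c0) fail → the flipped bit is at their intersection.

row 3, column 0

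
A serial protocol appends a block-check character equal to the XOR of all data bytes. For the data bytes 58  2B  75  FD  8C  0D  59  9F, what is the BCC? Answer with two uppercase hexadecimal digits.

BC

XOR the bytes together:
  start with 0x58
  0x58 ⊕ 0x2B = 0x73
  0x73 ⊕ 0x75 = 0x06
  0x06 ⊕ 0xFD = 0xFB
  0xFB ⊕ 0x8C = 0x77
  0x77 ⊕ 0x0D = 0x7A
  0x7A ⊕ 0x59 = 0x23
  0x23 ⊕ 0x9F = 0xBC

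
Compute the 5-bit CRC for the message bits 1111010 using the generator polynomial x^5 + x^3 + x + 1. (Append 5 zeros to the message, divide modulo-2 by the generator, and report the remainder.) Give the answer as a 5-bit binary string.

Append 5 zeros: 111101000000. Divide by 101011 (XOR where the leading bit is 1):
  pos 0: 111101 XOR 101011 = 010110
  pos 1: 101100 XOR 101011 = 000111
  pos 4: 111000 XOR 101011 = 010011
  pos 5: 100110 XOR 101011 = 001101
Remainder (last 5 bits) = 11010. This is the CRC / FCS.

11010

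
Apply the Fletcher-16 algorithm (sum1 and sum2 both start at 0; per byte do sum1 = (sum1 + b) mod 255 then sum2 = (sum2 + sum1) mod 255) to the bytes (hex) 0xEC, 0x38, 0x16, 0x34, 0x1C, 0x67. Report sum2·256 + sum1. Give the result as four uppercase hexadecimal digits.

Running sums (mod 255):
  after byte 0 (0xEC): sum1=236, sum2=236
  after byte 1 (0x38): sum1=37, sum2=18
  after byte 2 (0x16): sum1=59, sum2=77
  after byte 3 (0x34): sum1=111, sum2=188
  after byte 4 (0x1C): sum1=139, sum2=72
  after byte 5 (0x67): sum1=242, sum2=59
Checksum = sum2·256 + sum1 = 59·256 + 242 = 15346 = 0x3BF2.

3BF2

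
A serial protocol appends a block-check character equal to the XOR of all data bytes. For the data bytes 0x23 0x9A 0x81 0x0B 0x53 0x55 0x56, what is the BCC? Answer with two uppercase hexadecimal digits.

XOR the bytes together:
  start with 0x23
  0x23 ⊕ 0x9A = 0xB9
  0xB9 ⊕ 0x81 = 0x38
  0x38 ⊕ 0x0B = 0x33
  0x33 ⊕ 0x53 = 0x60
  0x60 ⊕ 0x55 = 0x35
  0x35 ⊕ 0x56 = 0x63

63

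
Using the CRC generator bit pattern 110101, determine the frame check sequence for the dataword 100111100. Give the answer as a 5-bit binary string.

01110

Append 5 zeros: 10011110000000. Divide by 110101 (XOR where the leading bit is 1):
  pos 0: 100111 XOR 110101 = 010010
  pos 1: 100101 XOR 110101 = 010000
  pos 2: 100000 XOR 110101 = 010101
  pos 3: 101010 XOR 110101 = 011111
  pos 4: 111110 XOR 110101 = 001011
  pos 6: 101100 XOR 110101 = 011001
  pos 7: 110010 XOR 110101 = 000111
Remainder (last 5 bits) = 01110. This is the CRC / FCS.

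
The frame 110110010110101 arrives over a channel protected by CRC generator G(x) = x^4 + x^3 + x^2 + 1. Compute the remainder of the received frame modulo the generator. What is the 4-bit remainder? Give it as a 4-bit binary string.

0100

Modulo-2 division of 110110010110101 by 11101:
  pos 0: 11011 XOR 11101 = 00110
  pos 2: 11000 XOR 11101 = 00101
  pos 4: 10110 XOR 11101 = 01011
  pos 5: 10111 XOR 11101 = 01010
  pos 6: 10101 XOR 11101 = 01000
  pos 7: 10000 XOR 11101 = 01101
  pos 8: 11011 XOR 11101 = 00110
  pos 10: 11001 XOR 11101 = 00100
Remainder = 0100 (nonzero — an error is detected).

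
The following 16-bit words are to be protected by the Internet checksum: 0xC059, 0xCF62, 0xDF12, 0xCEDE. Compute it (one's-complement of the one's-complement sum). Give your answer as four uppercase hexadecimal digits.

One's-complement addition (fold any carry out of bit 15 back into bit 0):
  0xC059 + 0xCF62 = 0x18FBB → wrap carry → 0x8FBC
  0x8FBC + 0xDF12 = 0x16ECE → wrap carry → 0x6ECF
  0x6ECF + 0xCEDE = 0x13DAD → wrap carry → 0x3DAE
One's-complement sum = 0x3DAE.
Checksum = ~0x3DAE & 0xFFFF = 0xC251.

C251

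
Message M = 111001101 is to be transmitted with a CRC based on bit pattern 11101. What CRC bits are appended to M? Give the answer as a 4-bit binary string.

Append 4 zeros: 1110011010000. Divide by 11101 (XOR where the leading bit is 1):
  pos 0: 11100 XOR 11101 = 00001
  pos 4: 11101 XOR 11101 = 00000
Remainder (last 4 bits) = 0000. This is the CRC / FCS.

0000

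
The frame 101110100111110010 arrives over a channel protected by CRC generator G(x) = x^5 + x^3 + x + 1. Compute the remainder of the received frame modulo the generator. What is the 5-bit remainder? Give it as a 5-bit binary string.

Modulo-2 division of 101110100111110010 by 101011:
  pos 0: 101110 XOR 101011 = 000101
  pos 3: 101100 XOR 101011 = 000111
  pos 6: 111111 XOR 101011 = 010100
  pos 7: 101001 XOR 101011 = 000010
  pos 11: 101001 XOR 101011 = 000010
Remainder = 00100 (nonzero — an error is detected).

00100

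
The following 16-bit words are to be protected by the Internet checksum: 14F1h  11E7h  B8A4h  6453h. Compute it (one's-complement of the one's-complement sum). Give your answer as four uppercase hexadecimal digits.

BC2F

One's-complement addition (fold any carry out of bit 15 back into bit 0):
  0x14F1 + 0x11E7 = 0x026D8
  0x26D8 + 0xB8A4 = 0x0DF7C
  0xDF7C + 0x6453 = 0x143CF → wrap carry → 0x43D0
One's-complement sum = 0x43D0.
Checksum = ~0x43D0 & 0xFFFF = 0xBC2F.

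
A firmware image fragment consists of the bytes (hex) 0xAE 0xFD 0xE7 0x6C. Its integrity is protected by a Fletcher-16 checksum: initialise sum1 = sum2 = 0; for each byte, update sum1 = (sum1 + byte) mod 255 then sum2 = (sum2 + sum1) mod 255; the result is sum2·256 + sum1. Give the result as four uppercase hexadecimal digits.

Running sums (mod 255):
  after byte 0 (0xAE): sum1=174, sum2=174
  after byte 1 (0xFD): sum1=172, sum2=91
  after byte 2 (0xE7): sum1=148, sum2=239
  after byte 3 (0x6C): sum1=1, sum2=240
Checksum = sum2·256 + sum1 = 240·256 + 1 = 61441 = 0xF001.

F001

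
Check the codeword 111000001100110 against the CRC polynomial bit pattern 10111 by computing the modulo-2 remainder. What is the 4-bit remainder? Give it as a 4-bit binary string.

Modulo-2 division of 111000001100110 by 10111:
  pos 0: 11100 XOR 10111 = 01011
  pos 1: 10110 XOR 10111 = 00001
  pos 5: 10011 XOR 10111 = 00100
  pos 7: 10000 XOR 10111 = 00111
  pos 9: 11111 XOR 10111 = 01000
  pos 10: 10000 XOR 10111 = 00111
Remainder = 0111 (nonzero — an error is detected).

0111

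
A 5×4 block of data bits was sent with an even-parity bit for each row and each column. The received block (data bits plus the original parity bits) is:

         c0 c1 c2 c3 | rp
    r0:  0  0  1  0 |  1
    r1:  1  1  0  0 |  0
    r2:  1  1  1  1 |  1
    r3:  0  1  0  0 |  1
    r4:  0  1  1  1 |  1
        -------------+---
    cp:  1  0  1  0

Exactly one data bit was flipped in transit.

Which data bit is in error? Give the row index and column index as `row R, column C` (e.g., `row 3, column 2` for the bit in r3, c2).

Recompute each row's even parity and compare to rp:
  r0: data parity 1, sent rp 1 → ok
  r1: data parity 0, sent rp 0 → ok
  r2: data parity 0, sent rp 1 → mismatch
  r3: data parity 1, sent rp 1 → ok
  r4: data parity 1, sent rp 1 → ok
Recompute each column's even parity and compare to cp:
  c0: data parity 0, sent cp 1 → mismatch
  c1: data parity 0, sent cp 0 → ok
  c2: data parity 1, sent cp 1 → ok
  c3: data parity 0, sent cp 0 → ok
Exactly one row (r2) and one column (c0) fail → the flipped bit is at their intersection.

row 2, column 0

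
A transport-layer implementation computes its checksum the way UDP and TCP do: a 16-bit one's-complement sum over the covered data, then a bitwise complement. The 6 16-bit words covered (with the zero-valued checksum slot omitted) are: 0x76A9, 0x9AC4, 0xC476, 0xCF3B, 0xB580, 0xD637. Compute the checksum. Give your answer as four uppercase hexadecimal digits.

CF26

One's-complement addition (fold any carry out of bit 15 back into bit 0):
  0x76A9 + 0x9AC4 = 0x1116D → wrap carry → 0x116E
  0x116E + 0xC476 = 0x0D5E4
  0xD5E4 + 0xCF3B = 0x1A51F → wrap carry → 0xA520
  0xA520 + 0xB580 = 0x15AA0 → wrap carry → 0x5AA1
  0x5AA1 + 0xD637 = 0x130D8 → wrap carry → 0x30D9
One's-complement sum = 0x30D9.
Checksum = ~0x30D9 & 0xFFFF = 0xCF26.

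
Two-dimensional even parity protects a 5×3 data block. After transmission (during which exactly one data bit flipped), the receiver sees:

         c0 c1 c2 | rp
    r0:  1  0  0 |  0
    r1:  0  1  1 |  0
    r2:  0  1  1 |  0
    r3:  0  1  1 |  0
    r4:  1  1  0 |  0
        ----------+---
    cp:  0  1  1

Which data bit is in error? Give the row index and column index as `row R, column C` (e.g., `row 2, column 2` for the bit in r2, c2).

Recompute each row's even parity and compare to rp:
  r0: data parity 1, sent rp 0 → mismatch
  r1: data parity 0, sent rp 0 → ok
  r2: data parity 0, sent rp 0 → ok
  r3: data parity 0, sent rp 0 → ok
  r4: data parity 0, sent rp 0 → ok
Recompute each column's even parity and compare to cp:
  c0: data parity 0, sent cp 0 → ok
  c1: data parity 0, sent cp 1 → mismatch
  c2: data parity 1, sent cp 1 → ok
Exactly one row (r0) and one column (c1) fail → the flipped bit is at their intersection.

row 0, column 1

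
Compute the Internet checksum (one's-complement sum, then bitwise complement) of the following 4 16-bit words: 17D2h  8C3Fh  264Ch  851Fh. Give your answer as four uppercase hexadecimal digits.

One's-complement addition (fold any carry out of bit 15 back into bit 0):
  0x17D2 + 0x8C3F = 0x0A411
  0xA411 + 0x264C = 0x0CA5D
  0xCA5D + 0x851F = 0x14F7C → wrap carry → 0x4F7D
One's-complement sum = 0x4F7D.
Checksum = ~0x4F7D & 0xFFFF = 0xB082.

B082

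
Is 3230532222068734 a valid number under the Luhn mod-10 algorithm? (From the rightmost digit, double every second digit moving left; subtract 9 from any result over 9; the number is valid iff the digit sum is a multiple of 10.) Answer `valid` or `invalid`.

From the right, keep odd positions and double even positions (subtract 9 from any doubled value over 9):
  doubled (positions 2,4,...): 6 7 0 4 4 1 6 6 → sum 34
  kept (positions 1,3,...): 4 7 6 2 2 3 0 2 → sum 26
Total = 60.
60 mod 10 = 0, so the number is valid.

valid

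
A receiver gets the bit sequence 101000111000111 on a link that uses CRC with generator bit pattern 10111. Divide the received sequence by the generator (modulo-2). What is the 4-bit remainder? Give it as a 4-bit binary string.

Modulo-2 division of 101000111000111 by 10111:
  pos 0: 10100 XOR 10111 = 00011
  pos 3: 11011 XOR 10111 = 01100
  pos 4: 11001 XOR 10111 = 01110
  pos 5: 11100 XOR 10111 = 01011
  pos 6: 10110 XOR 10111 = 00001
  pos 10: 10111 XOR 10111 = 00000
Remainder = 0000 (zero — the frame passes the CRC check).

0000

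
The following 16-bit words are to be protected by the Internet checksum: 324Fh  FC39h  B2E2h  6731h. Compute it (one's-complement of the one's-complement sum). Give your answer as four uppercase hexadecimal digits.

B762

One's-complement addition (fold any carry out of bit 15 back into bit 0):
  0x324F + 0xFC39 = 0x12E88 → wrap carry → 0x2E89
  0x2E89 + 0xB2E2 = 0x0E16B
  0xE16B + 0x6731 = 0x1489C → wrap carry → 0x489D
One's-complement sum = 0x489D.
Checksum = ~0x489D & 0xFFFF = 0xB762.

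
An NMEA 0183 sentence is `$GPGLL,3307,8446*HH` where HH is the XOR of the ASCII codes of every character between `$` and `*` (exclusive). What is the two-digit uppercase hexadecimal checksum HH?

XOR the ASCII codes of the payload characters:
  'G' = 0x47 → acc = 0x47
  'P' = 0x50 → acc = 0x17
  'G' = 0x47 → acc = 0x50
  'L' = 0x4C → acc = 0x1C
  'L' = 0x4C → acc = 0x50
  ',' = 0x2C → acc = 0x7C
  '3' = 0x33 → acc = 0x4F
  '3' = 0x33 → acc = 0x7C
  '0' = 0x30 → acc = 0x4C
  '7' = 0x37 → acc = 0x7B
  ',' = 0x2C → acc = 0x57
  '8' = 0x38 → acc = 0x6F
  '4' = 0x34 → acc = 0x5B
  '4' = 0x34 → acc = 0x6F
  '6' = 0x36 → acc = 0x59
Checksum = 0x59.

59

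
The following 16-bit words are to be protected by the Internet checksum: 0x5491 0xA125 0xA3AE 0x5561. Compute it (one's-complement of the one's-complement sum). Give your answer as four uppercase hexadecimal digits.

One's-complement addition (fold any carry out of bit 15 back into bit 0):
  0x5491 + 0xA125 = 0x0F5B6
  0xF5B6 + 0xA3AE = 0x19964 → wrap carry → 0x9965
  0x9965 + 0x5561 = 0x0EEC6
One's-complement sum = 0xEEC6.
Checksum = ~0xEEC6 & 0xFFFF = 0x1139.

1139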